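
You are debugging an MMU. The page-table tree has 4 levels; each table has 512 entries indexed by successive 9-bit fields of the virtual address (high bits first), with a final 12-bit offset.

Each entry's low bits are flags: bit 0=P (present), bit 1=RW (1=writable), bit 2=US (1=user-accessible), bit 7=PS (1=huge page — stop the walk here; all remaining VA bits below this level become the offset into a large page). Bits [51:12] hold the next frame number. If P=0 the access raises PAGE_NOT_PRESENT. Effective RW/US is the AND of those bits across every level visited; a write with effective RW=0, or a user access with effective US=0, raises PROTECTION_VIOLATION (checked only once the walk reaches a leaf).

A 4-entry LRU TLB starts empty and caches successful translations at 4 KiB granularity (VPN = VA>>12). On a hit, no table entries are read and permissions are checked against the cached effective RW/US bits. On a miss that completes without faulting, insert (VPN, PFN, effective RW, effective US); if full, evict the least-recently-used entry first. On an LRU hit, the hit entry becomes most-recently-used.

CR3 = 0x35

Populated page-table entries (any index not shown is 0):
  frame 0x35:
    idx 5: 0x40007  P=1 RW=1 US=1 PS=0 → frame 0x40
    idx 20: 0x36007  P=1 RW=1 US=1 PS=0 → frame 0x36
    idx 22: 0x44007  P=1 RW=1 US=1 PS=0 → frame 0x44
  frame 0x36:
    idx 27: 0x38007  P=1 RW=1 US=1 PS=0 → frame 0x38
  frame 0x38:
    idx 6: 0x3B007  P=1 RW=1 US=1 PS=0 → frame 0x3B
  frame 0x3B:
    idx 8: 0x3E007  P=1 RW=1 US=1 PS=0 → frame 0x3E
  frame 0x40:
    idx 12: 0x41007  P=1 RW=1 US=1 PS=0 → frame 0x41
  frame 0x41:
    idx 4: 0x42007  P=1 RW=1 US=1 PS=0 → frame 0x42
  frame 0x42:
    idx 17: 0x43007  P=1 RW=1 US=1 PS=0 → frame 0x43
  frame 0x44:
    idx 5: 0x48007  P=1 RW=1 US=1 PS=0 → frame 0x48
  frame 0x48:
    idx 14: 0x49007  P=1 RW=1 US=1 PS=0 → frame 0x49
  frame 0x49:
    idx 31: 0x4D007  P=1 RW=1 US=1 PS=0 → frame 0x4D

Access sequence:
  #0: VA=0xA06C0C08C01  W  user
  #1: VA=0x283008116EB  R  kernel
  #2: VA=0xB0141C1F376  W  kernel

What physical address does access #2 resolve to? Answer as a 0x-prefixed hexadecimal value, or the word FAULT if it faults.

Walk each access:
#0 VA=0xA06C0C08C01 (w,user):
  L0: frame=0x35 idx=20 entry=0x36007 [P=1 RW=1 US=1 PS=0]
  L1: frame=0x36 idx=27 entry=0x38007 [P=1 RW=1 US=1 PS=0]
  L2: frame=0x38 idx=6 entry=0x3B007 [P=1 RW=1 US=1 PS=0]
  L3: frame=0x3B idx=8 entry=0x3E007 [P=1 RW=1 US=1 PS=0]
  ⇒ phys 0x3EC01  [4 reads]
#1 VA=0x283008116EB (r,kernel):
  L0: frame=0x35 idx=5 entry=0x40007 [P=1 RW=1 US=1 PS=0]
  L1: frame=0x40 idx=12 entry=0x41007 [P=1 RW=1 US=1 PS=0]
  L2: frame=0x41 idx=4 entry=0x42007 [P=1 RW=1 US=1 PS=0]
  L3: frame=0x42 idx=17 entry=0x43007 [P=1 RW=1 US=1 PS=0]
  ⇒ phys 0x436EB  [4 reads]
#2 VA=0xB0141C1F376 (w,kernel):
  L0: frame=0x35 idx=22 entry=0x44007 [P=1 RW=1 US=1 PS=0]
  L1: frame=0x44 idx=5 entry=0x48007 [P=1 RW=1 US=1 PS=0]
  L2: frame=0x48 idx=14 entry=0x49007 [P=1 RW=1 US=1 PS=0]
  L3: frame=0x49 idx=31 entry=0x4D007 [P=1 RW=1 US=1 PS=0]
  ⇒ phys 0x4D376  [4 reads]

Access #2 PA: 0x4D376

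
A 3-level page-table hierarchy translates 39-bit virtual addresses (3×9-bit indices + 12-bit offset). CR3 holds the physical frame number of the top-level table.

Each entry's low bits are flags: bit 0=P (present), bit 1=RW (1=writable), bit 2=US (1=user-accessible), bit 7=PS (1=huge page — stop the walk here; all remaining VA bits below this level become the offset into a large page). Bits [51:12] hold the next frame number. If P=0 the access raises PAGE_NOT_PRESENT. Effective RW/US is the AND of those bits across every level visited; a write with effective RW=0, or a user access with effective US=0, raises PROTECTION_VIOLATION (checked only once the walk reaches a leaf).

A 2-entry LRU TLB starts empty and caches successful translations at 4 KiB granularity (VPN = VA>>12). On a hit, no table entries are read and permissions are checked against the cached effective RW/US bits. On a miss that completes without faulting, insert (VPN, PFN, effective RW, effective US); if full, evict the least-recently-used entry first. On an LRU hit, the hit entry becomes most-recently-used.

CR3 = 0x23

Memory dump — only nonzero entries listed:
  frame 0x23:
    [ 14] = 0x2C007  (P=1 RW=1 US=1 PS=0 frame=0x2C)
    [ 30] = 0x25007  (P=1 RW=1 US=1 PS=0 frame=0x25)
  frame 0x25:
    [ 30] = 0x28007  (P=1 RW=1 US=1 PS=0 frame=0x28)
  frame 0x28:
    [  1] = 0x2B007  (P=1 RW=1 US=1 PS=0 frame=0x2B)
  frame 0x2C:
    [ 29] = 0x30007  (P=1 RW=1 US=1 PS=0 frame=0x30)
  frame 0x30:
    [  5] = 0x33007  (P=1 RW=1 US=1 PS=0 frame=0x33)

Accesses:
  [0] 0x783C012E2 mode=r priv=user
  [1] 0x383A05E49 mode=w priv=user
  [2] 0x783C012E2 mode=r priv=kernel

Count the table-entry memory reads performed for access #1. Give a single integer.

Per-access translation:
#0 VA=0x783C012E2 (r,user):
  [0] read 0x23 idx=30: raw=0x25007 flags P=1 W=1 U=1 S=0
  [1] read 0x25 idx=30: raw=0x28007 flags P=1 W=1 U=1 S=0
  [2] read 0x28 idx=1: raw=0x2B007 flags P=1 W=1 U=1 S=0
  ✓ 0x2B2E2  — 3 lookups
#1 VA=0x383A05E49 (w,user):
  [0] read 0x23 idx=14: raw=0x2C007 flags P=1 W=1 U=1 S=0
  [1] read 0x2C idx=29: raw=0x30007 flags P=1 W=1 U=1 S=0
  [2] read 0x30 idx=5: raw=0x33007 flags P=1 W=1 U=1 S=0
  ✓ 0x33E49  — 3 lookups
#2 VA=0x783C012E2 (r,kernel):
  TLB hit vpn=0x783C01 → PA=0x2B2E2

Entries read for #1: 3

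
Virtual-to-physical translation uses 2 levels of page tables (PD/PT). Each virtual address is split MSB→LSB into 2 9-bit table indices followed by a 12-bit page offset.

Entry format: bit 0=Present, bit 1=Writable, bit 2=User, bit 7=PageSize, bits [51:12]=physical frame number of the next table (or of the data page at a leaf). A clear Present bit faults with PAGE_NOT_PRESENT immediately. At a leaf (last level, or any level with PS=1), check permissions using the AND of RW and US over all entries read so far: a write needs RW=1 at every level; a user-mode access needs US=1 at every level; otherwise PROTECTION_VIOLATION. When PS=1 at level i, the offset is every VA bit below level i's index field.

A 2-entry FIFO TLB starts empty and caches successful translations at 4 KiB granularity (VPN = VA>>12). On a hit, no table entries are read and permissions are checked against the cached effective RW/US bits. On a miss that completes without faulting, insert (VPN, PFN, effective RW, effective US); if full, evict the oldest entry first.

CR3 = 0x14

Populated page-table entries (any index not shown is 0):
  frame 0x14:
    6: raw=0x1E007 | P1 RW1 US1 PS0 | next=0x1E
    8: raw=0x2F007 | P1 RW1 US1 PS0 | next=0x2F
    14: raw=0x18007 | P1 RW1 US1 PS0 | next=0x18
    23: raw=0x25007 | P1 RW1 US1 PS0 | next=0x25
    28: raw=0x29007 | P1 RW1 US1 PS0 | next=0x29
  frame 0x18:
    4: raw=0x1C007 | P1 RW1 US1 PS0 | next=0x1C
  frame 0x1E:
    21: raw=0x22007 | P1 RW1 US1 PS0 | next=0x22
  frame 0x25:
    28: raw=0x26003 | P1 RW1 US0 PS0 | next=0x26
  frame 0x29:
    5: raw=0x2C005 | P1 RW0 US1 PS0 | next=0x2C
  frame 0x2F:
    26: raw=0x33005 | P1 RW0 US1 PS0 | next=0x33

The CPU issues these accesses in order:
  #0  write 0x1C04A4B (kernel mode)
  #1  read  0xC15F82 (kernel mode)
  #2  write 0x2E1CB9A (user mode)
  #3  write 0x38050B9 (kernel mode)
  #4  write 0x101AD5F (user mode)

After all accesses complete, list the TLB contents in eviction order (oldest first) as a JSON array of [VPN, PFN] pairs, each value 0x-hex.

Trace:
#0 VA=0x1C04A4B (w,kernel):
  [0] read 0x14 idx=14: raw=0x18007 flags P=1 W=1 U=1 S=0
  [1] read 0x18 idx=4: raw=0x1C007 flags P=1 W=1 U=1 S=0
  ⇒ phys 0x1CA4B  [2 reads]
#1 VA=0xC15F82 (r,kernel):
  [0] read 0x14 idx=6: raw=0x1E007 flags P=1 W=1 U=1 S=0
  [1] read 0x1E idx=21: raw=0x22007 flags P=1 W=1 U=1 S=0
  ⇒ phys 0x22F82  [2 reads]
#2 VA=0x2E1CB9A (w,user):
  [0] read 0x14 idx=23: raw=0x25007 flags P=1 W=1 U=1 S=0
  [1] read 0x25 idx=28: raw=0x26003 flags P=1 W=1 U=0 S=0
  → PROTECTION_VIOLATION  (2 entries read)
#3 VA=0x38050B9 (w,kernel):
  [0] read 0x14 idx=28: raw=0x29007 flags P=1 W=1 U=1 S=0
  [1] read 0x29 idx=5: raw=0x2C005 flags P=1 W=0 U=1 S=0
  → PROTECTION_VIOLATION  (2 entries read)
#4 VA=0x101AD5F (w,user):
  [0] read 0x14 idx=8: raw=0x2F007 flags P=1 W=1 U=1 S=0
  [1] read 0x2F idx=26: raw=0x33005 flags P=1 W=0 U=1 S=0
  → PROTECTION_VIOLATION  (2 entries read)

TLB: [["0x1C04", "0x1C"], ["0xC15", "0x22"]]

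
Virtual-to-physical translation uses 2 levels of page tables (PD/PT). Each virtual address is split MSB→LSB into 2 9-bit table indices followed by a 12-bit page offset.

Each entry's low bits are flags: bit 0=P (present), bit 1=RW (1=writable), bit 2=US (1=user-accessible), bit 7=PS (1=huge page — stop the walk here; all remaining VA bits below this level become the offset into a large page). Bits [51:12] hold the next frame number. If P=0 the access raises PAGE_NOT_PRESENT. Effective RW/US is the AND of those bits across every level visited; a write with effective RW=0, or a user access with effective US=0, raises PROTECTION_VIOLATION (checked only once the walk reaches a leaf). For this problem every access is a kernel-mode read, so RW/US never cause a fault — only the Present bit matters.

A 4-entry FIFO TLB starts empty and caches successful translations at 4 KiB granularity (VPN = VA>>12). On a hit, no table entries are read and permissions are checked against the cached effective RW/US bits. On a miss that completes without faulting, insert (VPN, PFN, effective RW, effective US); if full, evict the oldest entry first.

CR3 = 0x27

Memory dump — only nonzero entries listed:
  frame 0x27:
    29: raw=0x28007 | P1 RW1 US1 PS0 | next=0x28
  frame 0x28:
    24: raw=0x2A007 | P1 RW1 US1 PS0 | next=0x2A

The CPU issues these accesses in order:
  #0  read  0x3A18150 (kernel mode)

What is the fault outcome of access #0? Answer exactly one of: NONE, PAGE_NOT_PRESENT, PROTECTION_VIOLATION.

Trace:
#0 VA=0x3A18150 (r,kernel):
  L0 @0x27[29] → 0x28007  P=1,RW=1,US=1,PS=0
  L1 @0x28[24] → 0x2A007  P=1,RW=1,US=1,PS=0
  → PA=0x2A150  (2 entries read)

Access #0 fault: NONE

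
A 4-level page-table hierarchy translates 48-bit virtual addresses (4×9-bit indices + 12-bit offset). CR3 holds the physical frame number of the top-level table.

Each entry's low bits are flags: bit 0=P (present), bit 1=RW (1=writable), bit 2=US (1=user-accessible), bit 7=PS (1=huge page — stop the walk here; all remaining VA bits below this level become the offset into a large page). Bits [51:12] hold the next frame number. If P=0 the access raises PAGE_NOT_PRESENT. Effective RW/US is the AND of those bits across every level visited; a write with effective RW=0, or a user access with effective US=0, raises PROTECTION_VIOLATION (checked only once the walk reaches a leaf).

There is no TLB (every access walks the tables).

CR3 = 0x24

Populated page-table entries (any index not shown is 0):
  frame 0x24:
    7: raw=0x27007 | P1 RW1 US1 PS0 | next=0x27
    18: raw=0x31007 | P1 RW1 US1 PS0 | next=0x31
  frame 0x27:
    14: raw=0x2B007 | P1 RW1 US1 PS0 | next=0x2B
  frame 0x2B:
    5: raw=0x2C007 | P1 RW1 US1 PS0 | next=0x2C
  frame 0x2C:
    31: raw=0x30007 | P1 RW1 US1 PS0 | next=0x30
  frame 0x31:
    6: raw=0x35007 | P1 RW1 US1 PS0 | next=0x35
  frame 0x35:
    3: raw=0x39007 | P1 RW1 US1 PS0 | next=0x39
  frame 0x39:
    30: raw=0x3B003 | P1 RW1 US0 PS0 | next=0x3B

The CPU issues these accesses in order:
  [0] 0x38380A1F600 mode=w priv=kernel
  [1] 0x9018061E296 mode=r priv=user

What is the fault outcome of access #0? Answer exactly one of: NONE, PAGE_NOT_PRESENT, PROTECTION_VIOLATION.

Trace:
#0 VA=0x38380A1F600 (w,kernel):
  L0: frame=0x24 idx=7 entry=0x27007 [P=1 RW=1 US=1 PS=0]
  L1: frame=0x27 idx=14 entry=0x2B007 [P=1 RW=1 US=1 PS=0]
  L2: frame=0x2B idx=5 entry=0x2C007 [P=1 RW=1 US=1 PS=0]
  L3: frame=0x2C idx=31 entry=0x30007 [P=1 RW=1 US=1 PS=0]
  ⇒ phys 0x30600  [4 reads]
#1 VA=0x9018061E296 (r,user):
  L0: frame=0x24 idx=18 entry=0x31007 [P=1 RW=1 US=1 PS=0]
  L1: frame=0x31 idx=6 entry=0x35007 [P=1 RW=1 US=1 PS=0]
  L2: frame=0x35 idx=3 entry=0x39007 [P=1 RW=1 US=1 PS=0]
  L3: frame=0x39 idx=30 entry=0x3B003 [P=1 RW=1 US=0 PS=0]
  ✗ PROTECTION_VIOLATION  [4 reads]

Access #0 fault: NONE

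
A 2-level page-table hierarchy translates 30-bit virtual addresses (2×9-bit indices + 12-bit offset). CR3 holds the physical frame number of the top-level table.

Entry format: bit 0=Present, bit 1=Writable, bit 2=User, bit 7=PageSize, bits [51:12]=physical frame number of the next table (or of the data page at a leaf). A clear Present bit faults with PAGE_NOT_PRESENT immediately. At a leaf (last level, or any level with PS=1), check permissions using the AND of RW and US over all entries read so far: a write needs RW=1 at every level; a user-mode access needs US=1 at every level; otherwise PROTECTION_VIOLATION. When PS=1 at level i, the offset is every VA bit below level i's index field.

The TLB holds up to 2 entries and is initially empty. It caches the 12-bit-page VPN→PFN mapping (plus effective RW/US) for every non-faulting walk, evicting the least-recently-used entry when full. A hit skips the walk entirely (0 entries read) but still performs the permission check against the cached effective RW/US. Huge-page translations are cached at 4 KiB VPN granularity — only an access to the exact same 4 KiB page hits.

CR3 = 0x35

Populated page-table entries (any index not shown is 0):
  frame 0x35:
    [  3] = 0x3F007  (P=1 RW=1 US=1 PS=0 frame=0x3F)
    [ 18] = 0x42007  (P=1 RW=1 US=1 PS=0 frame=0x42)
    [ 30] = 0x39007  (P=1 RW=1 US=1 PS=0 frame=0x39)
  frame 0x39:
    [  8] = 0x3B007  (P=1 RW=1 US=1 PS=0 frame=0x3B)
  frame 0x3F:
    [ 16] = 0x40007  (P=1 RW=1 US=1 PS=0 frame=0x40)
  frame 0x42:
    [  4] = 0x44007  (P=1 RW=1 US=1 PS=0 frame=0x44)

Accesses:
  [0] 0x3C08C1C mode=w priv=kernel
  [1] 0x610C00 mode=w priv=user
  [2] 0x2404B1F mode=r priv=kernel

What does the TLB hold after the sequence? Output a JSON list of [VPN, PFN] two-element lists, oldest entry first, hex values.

Walk each access:
#0 VA=0x3C08C1C (w,kernel):
  [0] read 0x35 idx=30: raw=0x39007 flags P=1 W=1 U=1 S=0
  [1] read 0x39 idx=8: raw=0x3B007 flags P=1 W=1 U=1 S=0
  ✓ 0x3BC1C  — 2 lookups
#1 VA=0x610C00 (w,user):
  [0] read 0x35 idx=3: raw=0x3F007 flags P=1 W=1 U=1 S=0
  [1] read 0x3F idx=16: raw=0x40007 flags P=1 W=1 U=1 S=0
  ✓ 0x40C00  — 2 lookups
#2 VA=0x2404B1F (r,kernel):
  [0] read 0x35 idx=18: raw=0x42007 flags P=1 W=1 U=1 S=0
  [1] read 0x42 idx=4: raw=0x44007 flags P=1 W=1 U=1 S=0
  ✓ 0x44B1F  — 2 lookups

TLB: [["0x610", "0x40"], ["0x2404", "0x44"]]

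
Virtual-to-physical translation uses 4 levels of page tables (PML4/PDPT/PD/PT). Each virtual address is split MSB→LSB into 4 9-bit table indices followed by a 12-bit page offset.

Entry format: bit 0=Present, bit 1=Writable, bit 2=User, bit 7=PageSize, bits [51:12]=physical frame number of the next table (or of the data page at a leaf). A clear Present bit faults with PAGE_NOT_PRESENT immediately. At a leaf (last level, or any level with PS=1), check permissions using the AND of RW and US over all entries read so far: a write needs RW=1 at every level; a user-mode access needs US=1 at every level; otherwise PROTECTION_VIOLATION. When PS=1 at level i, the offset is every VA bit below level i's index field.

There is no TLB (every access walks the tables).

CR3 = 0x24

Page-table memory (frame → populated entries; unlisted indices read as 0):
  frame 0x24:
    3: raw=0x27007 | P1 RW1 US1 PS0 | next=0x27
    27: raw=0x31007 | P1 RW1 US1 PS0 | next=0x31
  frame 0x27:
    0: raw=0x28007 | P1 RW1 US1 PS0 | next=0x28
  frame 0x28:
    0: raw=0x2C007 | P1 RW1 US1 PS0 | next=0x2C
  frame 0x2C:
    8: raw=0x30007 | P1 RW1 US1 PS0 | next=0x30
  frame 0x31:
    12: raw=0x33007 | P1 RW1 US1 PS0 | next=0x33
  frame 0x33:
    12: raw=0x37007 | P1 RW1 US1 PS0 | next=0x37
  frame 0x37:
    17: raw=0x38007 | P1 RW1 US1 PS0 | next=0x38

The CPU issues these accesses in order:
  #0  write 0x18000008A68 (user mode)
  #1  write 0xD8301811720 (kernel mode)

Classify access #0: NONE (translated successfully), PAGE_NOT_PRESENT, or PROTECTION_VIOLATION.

Per-access translation:
#0 VA=0x18000008A68 (w,user):
  L0: frame=0x24 idx=3 entry=0x27007 [P=1 RW=1 US=1 PS=0]
  L1: frame=0x27 idx=0 entry=0x28007 [P=1 RW=1 US=1 PS=0]
  L2: frame=0x28 idx=0 entry=0x2C007 [P=1 RW=1 US=1 PS=0]
  L3: frame=0x2C idx=8 entry=0x30007 [P=1 RW=1 US=1 PS=0]
  ✓ 0x30A68  — 4 lookups
#1 VA=0xD8301811720 (w,kernel):
  L0: frame=0x24 idx=27 entry=0x31007 [P=1 RW=1 US=1 PS=0]
  L1: frame=0x31 idx=12 entry=0x33007 [P=1 RW=1 US=1 PS=0]
  L2: frame=0x33 idx=12 entry=0x37007 [P=1 RW=1 US=1 PS=0]
  L3: frame=0x37 idx=17 entry=0x38007 [P=1 RW=1 US=1 PS=0]
  ✓ 0x38720  — 4 lookups

Access #0 fault: NONE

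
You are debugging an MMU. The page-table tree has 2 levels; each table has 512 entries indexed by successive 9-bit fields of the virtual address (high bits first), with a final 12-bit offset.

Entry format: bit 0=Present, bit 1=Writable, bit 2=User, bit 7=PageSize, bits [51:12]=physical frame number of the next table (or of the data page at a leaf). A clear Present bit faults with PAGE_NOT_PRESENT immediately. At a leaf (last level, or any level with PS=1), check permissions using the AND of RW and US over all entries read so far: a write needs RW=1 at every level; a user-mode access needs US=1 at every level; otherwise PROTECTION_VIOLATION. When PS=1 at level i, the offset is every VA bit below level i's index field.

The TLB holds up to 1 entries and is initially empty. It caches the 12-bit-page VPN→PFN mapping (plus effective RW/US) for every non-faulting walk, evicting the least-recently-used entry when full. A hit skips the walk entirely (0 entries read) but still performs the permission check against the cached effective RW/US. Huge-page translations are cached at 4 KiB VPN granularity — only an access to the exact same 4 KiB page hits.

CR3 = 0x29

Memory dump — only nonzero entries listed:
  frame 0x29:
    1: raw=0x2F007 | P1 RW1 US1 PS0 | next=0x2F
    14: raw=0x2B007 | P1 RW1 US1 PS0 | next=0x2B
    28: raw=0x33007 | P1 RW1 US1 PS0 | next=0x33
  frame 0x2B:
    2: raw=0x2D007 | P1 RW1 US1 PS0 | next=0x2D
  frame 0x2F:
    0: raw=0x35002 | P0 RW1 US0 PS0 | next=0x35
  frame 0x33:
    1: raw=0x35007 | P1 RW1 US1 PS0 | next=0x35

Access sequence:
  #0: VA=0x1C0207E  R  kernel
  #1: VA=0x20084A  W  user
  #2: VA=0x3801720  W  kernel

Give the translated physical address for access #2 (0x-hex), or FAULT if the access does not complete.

Per-access translation:
#0 VA=0x1C0207E (r,kernel):
  lvl0: tbl 0x29, slot 14 ⇒ 0x2B007 (P1/RW1/US1/PS0)
  lvl1: tbl 0x2B, slot 2 ⇒ 0x2D007 (P1/RW1/US1/PS0)
  → PA=0x2D07E  (2 entries read)
#1 VA=0x20084A (w,user):
  lvl0: tbl 0x29, slot 1 ⇒ 0x2F007 (P1/RW1/US1/PS0)
  lvl1: tbl 0x2F, slot 0 ⇒ 0x35002 (P0/RW1/US0/PS0)
  → PAGE_NOT_PRESENT  (2 entries read)
#2 VA=0x3801720 (w,kernel):
  lvl0: tbl 0x29, slot 28 ⇒ 0x33007 (P1/RW1/US1/PS0)
  lvl1: tbl 0x33, slot 1 ⇒ 0x35007 (P1/RW1/US1/PS0)
  → PA=0x35720  (2 entries read)

Access #2 PA: 0x35720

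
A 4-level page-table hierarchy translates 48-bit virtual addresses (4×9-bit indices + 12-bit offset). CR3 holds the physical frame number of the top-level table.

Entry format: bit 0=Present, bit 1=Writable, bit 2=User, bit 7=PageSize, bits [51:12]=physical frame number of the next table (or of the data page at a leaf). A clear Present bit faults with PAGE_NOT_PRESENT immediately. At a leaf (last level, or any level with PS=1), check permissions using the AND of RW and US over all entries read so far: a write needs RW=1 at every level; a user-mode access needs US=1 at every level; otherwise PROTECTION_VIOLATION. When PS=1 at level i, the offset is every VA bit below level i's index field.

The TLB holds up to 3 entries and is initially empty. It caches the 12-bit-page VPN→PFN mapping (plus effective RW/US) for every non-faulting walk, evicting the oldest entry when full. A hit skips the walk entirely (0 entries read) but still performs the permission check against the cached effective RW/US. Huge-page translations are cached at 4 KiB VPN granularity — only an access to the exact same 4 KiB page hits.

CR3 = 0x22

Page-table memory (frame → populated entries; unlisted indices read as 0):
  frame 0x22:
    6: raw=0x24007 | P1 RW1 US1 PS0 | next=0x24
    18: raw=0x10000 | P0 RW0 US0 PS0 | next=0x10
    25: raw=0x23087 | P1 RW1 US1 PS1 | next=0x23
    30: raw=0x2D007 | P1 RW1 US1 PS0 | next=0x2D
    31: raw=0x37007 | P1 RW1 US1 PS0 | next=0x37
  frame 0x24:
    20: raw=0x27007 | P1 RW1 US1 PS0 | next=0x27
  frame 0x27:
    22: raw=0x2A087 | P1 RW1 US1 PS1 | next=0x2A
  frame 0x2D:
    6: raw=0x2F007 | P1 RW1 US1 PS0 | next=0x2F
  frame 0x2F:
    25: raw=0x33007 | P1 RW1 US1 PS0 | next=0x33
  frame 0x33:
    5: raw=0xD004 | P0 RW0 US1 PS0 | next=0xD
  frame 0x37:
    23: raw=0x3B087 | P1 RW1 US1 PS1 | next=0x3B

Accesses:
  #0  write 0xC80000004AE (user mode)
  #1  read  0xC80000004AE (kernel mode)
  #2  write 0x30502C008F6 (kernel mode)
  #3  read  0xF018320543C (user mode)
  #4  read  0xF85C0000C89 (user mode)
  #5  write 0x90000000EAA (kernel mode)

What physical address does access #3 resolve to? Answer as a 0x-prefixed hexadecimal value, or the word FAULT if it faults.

Trace:
#0 VA=0xC80000004AE (w,user):
  [0] read 0x22 idx=25: raw=0x23087 flags P=1 W=1 U=1 S=1
  → PA=0x234AE (huge @L0)  (1 entries read)
#1 VA=0xC80000004AE (r,kernel):
  TLB hit vpn=0xC8000000 → PA=0x234AE
#2 VA=0x30502C008F6 (w,kernel):
  [0] read 0x22 idx=6: raw=0x24007 flags P=1 W=1 U=1 S=0
  [1] read 0x24 idx=20: raw=0x27007 flags P=1 W=1 U=1 S=0
  [2] read 0x27 idx=22: raw=0x2A087 flags P=1 W=1 U=1 S=1
  → PA=0x2A8F6 (huge @L2)  (3 entries read)
#3 VA=0xF018320543C (r,user):
  [0] read 0x22 idx=30: raw=0x2D007 flags P=1 W=1 U=1 S=0
  [1] read 0x2D idx=6: raw=0x2F007 flags P=1 W=1 U=1 S=0
  [2] read 0x2F idx=25: raw=0x33007 flags P=1 W=1 U=1 S=0
  [3] read 0x33 idx=5: raw=0xD004 flags P=0 W=0 U=1 S=0
  ✗ PAGE_NOT_PRESENT  [4 reads]
#4 VA=0xF85C0000C89 (r,user):
  [0] read 0x22 idx=31: raw=0x37007 flags P=1 W=1 U=1 S=0
  [1] read 0x37 idx=23: raw=0x3B087 flags P=1 W=1 U=1 S=1
  → PA=0x3BC89 (huge @L1)  (2 entries read)
#5 VA=0x90000000EAA (w,kernel):
  [0] read 0x22 idx=18: raw=0x10000 flags P=0 W=0 U=0 S=0
  ✗ PAGE_NOT_PRESENT  [1 reads]

Access #3 PA: FAULT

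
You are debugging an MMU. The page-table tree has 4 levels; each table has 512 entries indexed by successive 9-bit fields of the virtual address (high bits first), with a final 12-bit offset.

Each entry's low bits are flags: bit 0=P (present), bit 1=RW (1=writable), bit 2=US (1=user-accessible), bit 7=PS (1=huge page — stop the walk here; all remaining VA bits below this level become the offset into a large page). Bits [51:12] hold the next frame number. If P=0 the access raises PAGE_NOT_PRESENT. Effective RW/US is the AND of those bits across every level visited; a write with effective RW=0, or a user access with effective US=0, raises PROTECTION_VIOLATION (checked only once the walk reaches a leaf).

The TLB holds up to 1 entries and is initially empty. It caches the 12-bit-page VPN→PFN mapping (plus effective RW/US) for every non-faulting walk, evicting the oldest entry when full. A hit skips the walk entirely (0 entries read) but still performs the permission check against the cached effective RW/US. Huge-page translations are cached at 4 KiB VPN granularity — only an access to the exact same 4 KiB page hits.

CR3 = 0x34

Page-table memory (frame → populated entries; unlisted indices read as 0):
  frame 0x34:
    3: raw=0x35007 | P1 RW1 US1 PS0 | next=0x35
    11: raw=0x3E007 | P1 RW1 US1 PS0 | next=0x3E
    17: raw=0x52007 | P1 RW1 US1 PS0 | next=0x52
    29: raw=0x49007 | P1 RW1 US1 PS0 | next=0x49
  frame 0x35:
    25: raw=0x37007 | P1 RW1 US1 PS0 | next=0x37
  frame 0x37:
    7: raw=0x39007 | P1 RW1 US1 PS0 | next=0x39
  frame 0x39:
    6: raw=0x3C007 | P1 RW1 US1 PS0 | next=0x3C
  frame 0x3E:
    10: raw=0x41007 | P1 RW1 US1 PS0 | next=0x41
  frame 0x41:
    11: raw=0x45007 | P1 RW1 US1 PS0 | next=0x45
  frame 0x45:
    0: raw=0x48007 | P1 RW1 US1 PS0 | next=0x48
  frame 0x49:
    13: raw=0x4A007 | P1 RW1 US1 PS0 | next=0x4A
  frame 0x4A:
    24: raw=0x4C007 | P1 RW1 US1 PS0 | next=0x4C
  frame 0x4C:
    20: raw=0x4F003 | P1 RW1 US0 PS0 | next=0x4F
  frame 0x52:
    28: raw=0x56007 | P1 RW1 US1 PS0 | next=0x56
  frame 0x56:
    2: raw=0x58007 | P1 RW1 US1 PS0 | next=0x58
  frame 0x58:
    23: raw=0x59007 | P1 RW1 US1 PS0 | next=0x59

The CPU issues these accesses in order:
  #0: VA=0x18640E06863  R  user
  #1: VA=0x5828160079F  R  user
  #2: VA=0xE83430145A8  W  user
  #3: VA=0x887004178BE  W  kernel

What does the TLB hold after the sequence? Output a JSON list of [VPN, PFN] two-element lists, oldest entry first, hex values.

Per-access translation:
#0 VA=0x18640E06863 (r,user):
  L0 @0x34[3] → 0x35007  P=1,RW=1,US=1,PS=0
  L1 @0x35[25] → 0x37007  P=1,RW=1,US=1,PS=0
  L2 @0x37[7] → 0x39007  P=1,RW=1,US=1,PS=0
  L3 @0x39[6] → 0x3C007  P=1,RW=1,US=1,PS=0
  ✓ 0x3C863  — 4 lookups
#1 VA=0x5828160079F (r,user):
  L0 @0x34[11] → 0x3E007  P=1,RW=1,US=1,PS=0
  L1 @0x3E[10] → 0x41007  P=1,RW=1,US=1,PS=0
  L2 @0x41[11] → 0x45007  P=1,RW=1,US=1,PS=0
  L3 @0x45[0] → 0x48007  P=1,RW=1,US=1,PS=0
  ✓ 0x4879F  — 4 lookups
#2 VA=0xE83430145A8 (w,user):
  L0 @0x34[29] → 0x49007  P=1,RW=1,US=1,PS=0
  L1 @0x49[13] → 0x4A007  P=1,RW=1,US=1,PS=0
  L2 @0x4A[24] → 0x4C007  P=1,RW=1,US=1,PS=0
  L3 @0x4C[20] → 0x4F003  P=1,RW=1,US=0,PS=0
  ✗ PROTECTION_VIOLATION  [4 reads]
#3 VA=0x887004178BE (w,kernel):
  L0 @0x34[17] → 0x52007  P=1,RW=1,US=1,PS=0
  L1 @0x52[28] → 0x56007  P=1,RW=1,US=1,PS=0
  L2 @0x56[2] → 0x58007  P=1,RW=1,US=1,PS=0
  L3 @0x58[23] → 0x59007  P=1,RW=1,US=1,PS=0
  ✓ 0x598BE  — 4 lookups

TLB: [["0x88700417", "0x59"]]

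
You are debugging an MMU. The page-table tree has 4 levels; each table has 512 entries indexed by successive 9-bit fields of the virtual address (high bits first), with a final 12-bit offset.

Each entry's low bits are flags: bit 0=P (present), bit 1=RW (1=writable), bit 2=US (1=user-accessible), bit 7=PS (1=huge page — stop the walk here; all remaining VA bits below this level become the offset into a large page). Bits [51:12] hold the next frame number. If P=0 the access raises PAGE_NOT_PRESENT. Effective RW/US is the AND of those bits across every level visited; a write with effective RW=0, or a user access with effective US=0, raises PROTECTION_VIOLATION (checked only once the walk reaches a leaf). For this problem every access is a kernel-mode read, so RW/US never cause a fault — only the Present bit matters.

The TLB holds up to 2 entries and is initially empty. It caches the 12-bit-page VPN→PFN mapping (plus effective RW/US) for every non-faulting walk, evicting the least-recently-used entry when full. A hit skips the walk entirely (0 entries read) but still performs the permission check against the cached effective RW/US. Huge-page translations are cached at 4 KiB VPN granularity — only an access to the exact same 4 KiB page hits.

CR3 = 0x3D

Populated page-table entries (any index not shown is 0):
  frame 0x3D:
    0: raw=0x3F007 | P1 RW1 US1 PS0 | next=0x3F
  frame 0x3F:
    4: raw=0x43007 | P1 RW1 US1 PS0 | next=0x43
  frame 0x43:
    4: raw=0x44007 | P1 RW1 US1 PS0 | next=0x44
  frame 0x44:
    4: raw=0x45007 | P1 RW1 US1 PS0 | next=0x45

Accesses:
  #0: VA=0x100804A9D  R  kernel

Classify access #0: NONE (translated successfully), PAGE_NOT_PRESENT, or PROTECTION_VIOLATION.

Walk each access:
#0 VA=0x100804A9D (r,kernel):
  L0 @0x3D[0] → 0x3F007  P=1,RW=1,US=1,PS=0
  L1 @0x3F[4] → 0x43007  P=1,RW=1,US=1,PS=0
  L2 @0x43[4] → 0x44007  P=1,RW=1,US=1,PS=0
  L3 @0x44[4] → 0x45007  P=1,RW=1,US=1,PS=0
  ⇒ phys 0x45A9D  [4 reads]

Access #0 fault: NONE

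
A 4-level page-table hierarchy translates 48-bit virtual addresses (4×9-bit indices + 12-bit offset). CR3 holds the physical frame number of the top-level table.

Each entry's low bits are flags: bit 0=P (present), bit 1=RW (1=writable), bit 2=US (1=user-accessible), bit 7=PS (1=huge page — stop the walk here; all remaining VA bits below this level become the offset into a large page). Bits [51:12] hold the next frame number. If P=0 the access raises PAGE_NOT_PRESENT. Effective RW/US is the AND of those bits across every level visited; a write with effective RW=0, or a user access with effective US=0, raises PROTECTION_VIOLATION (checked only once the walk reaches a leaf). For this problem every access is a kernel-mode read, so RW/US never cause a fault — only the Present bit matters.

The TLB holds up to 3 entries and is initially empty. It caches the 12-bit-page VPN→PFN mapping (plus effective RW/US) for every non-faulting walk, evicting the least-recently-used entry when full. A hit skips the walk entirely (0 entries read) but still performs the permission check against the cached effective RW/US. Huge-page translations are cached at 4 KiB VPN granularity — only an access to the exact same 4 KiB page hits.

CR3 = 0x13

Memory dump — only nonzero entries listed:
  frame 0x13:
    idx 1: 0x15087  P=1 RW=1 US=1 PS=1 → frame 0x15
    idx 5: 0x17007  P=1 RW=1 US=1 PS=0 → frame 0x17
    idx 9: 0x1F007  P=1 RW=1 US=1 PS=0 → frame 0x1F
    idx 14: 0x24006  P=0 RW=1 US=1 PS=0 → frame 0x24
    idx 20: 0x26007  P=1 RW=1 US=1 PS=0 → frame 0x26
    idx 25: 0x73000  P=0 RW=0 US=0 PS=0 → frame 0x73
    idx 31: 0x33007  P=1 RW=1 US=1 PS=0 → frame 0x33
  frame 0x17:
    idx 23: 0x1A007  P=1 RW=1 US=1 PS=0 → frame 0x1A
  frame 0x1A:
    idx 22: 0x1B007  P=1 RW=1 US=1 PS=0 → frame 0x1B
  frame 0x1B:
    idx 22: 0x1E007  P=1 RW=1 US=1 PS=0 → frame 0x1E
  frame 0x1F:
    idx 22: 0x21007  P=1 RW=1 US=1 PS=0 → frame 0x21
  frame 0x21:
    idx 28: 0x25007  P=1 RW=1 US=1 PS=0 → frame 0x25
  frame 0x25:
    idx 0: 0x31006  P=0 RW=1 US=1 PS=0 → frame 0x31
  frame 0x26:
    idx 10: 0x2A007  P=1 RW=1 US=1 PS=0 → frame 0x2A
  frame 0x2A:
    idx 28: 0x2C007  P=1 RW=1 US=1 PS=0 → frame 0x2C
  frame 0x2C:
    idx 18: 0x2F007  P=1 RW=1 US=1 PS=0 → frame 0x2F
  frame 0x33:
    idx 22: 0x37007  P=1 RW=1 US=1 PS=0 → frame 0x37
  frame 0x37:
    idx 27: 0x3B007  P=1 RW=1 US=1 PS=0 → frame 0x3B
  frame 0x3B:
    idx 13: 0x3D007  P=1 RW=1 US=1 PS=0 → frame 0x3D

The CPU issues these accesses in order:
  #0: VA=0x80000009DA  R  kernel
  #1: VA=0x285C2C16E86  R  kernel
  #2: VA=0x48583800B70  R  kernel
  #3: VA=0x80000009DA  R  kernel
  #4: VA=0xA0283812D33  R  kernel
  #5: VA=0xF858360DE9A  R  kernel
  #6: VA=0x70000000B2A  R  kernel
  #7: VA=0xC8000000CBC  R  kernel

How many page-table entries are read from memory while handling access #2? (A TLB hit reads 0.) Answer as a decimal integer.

Trace:
#0 VA=0x80000009DA (r,kernel):
  [0] read 0x13 idx=1: raw=0x15087 flags P=1 W=1 U=1 S=1
  ⇒ phys 0x159DA (huge @L0)  [1 reads]
#1 VA=0x285C2C16E86 (r,kernel):
  [0] read 0x13 idx=5: raw=0x17007 flags P=1 W=1 U=1 S=0
  [1] read 0x17 idx=23: raw=0x1A007 flags P=1 W=1 U=1 S=0
  [2] read 0x1A idx=22: raw=0x1B007 flags P=1 W=1 U=1 S=0
  [3] read 0x1B idx=22: raw=0x1E007 flags P=1 W=1 U=1 S=0
  ⇒ phys 0x1EE86  [4 reads]
#2 VA=0x48583800B70 (r,kernel):
  [0] read 0x13 idx=9: raw=0x1F007 flags P=1 W=1 U=1 S=0
  [1] read 0x1F idx=22: raw=0x21007 flags P=1 W=1 U=1 S=0
  [2] read 0x21 idx=28: raw=0x25007 flags P=1 W=1 U=1 S=0
  [3] read 0x25 idx=0: raw=0x31006 flags P=0 W=1 U=1 S=0
  ⇒ fault: PAGE_NOT_PRESENT  — 4 lookups
#3 VA=0x80000009DA (r,kernel):
  TLB hit vpn=0x8000000 → PA=0x159DA
#4 VA=0xA0283812D33 (r,kernel):
  [0] read 0x13 idx=20: raw=0x26007 flags P=1 W=1 U=1 S=0
  [1] read 0x26 idx=10: raw=0x2A007 flags P=1 W=1 U=1 S=0
  [2] read 0x2A idx=28: raw=0x2C007 flags P=1 W=1 U=1 S=0
  [3] read 0x2C idx=18: raw=0x2F007 flags P=1 W=1 U=1 S=0
  ⇒ phys 0x2FD33  [4 reads]
#5 VA=0xF858360DE9A (r,kernel):
  [0] read 0x13 idx=31: raw=0x33007 flags P=1 W=1 U=1 S=0
  [1] read 0x33 idx=22: raw=0x37007 flags P=1 W=1 U=1 S=0
  [2] read 0x37 idx=27: raw=0x3B007 flags P=1 W=1 U=1 S=0
  [3] read 0x3B idx=13: raw=0x3D007 flags P=1 W=1 U=1 S=0
  ⇒ phys 0x3DE9A  [4 reads]
#6 VA=0x70000000B2A (r,kernel):
  [0] read 0x13 idx=14: raw=0x24006 flags P=0 W=1 U=1 S=0
  ⇒ fault: PAGE_NOT_PRESENT  — 1 lookups
#7 VA=0xC8000000CBC (r,kernel):
  [0] read 0x13 idx=25: raw=0x73000 flags P=0 W=0 U=0 S=0
  ⇒ fault: PAGE_NOT_PRESENT  — 1 lookups

Entries read for #2: 4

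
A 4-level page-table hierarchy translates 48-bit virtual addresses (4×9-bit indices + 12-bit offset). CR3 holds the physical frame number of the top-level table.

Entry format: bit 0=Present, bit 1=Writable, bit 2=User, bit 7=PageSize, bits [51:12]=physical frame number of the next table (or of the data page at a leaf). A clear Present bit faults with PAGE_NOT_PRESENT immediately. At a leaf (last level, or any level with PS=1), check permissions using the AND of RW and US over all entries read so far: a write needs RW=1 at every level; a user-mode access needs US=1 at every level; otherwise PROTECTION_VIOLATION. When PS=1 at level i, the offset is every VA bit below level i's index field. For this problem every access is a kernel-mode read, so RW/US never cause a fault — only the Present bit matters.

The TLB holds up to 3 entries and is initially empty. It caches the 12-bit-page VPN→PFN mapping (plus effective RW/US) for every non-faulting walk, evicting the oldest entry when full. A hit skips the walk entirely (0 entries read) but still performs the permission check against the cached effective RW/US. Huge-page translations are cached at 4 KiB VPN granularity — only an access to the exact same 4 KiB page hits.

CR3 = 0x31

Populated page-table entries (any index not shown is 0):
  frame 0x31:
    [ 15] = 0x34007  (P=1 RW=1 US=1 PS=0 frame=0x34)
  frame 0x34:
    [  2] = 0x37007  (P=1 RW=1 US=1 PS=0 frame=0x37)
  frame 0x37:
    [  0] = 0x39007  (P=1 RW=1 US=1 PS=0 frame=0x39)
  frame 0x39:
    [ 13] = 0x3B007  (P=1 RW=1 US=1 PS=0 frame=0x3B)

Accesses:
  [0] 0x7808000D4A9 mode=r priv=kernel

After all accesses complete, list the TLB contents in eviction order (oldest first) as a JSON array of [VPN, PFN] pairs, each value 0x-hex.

Per-access translation:
#0 VA=0x7808000D4A9 (r,kernel):
  [0] read 0x31 idx=15: raw=0x34007 flags P=1 W=1 U=1 S=0
  [1] read 0x34 idx=2: raw=0x37007 flags P=1 W=1 U=1 S=0
  [2] read 0x37 idx=0: raw=0x39007 flags P=1 W=1 U=1 S=0
  [3] read 0x39 idx=13: raw=0x3B007 flags P=1 W=1 U=1 S=0
  ✓ 0x3B4A9  — 4 lookups

TLB: [["0x7808000D", "0x3B"]]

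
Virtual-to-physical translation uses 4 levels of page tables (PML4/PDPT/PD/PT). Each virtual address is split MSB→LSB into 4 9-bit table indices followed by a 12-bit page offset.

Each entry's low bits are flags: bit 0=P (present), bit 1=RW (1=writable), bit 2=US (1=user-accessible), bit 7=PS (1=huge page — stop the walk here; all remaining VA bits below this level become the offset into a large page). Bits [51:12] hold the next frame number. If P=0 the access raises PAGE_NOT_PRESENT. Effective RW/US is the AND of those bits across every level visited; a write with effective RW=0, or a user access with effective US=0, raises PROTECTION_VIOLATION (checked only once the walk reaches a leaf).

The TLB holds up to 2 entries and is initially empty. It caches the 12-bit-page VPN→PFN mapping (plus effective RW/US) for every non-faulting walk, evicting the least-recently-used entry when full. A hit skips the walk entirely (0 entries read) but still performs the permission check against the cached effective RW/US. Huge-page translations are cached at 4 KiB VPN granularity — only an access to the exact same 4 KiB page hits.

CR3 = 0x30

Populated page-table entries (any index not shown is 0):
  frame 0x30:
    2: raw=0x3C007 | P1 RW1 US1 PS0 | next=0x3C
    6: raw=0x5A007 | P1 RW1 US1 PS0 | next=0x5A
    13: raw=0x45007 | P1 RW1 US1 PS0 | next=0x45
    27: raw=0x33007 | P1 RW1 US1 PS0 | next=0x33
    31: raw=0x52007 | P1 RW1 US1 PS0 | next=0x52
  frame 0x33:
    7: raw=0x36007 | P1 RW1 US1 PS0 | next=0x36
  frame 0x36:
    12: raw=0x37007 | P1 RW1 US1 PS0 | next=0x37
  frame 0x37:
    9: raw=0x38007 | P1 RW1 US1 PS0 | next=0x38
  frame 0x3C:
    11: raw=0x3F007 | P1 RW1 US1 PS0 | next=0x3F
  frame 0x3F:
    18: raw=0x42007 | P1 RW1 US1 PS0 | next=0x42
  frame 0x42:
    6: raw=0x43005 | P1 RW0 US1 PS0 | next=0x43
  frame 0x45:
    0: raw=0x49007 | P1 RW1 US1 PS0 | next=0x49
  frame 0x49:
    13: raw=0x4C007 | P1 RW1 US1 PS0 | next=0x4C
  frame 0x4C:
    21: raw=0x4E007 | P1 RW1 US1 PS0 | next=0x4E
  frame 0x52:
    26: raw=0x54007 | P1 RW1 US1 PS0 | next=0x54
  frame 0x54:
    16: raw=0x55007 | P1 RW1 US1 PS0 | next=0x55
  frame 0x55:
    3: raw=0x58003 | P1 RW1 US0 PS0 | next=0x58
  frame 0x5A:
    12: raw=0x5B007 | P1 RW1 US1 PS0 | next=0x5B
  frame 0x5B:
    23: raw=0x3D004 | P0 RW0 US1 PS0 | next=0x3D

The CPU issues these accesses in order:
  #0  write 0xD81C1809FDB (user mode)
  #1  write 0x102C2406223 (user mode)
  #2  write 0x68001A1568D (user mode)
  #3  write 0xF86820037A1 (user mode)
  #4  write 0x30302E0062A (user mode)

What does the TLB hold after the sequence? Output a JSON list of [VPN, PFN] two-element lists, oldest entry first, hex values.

Per-access translation:
#0 VA=0xD81C1809FDB (w,user):
  L0: frame=0x30 idx=27 entry=0x33007 [P=1 RW=1 US=1 PS=0]
  L1: frame=0x33 idx=7 entry=0x36007 [P=1 RW=1 US=1 PS=0]
  L2: frame=0x36 idx=12 entry=0x37007 [P=1 RW=1 US=1 PS=0]
  L3: frame=0x37 idx=9 entry=0x38007 [P=1 RW=1 US=1 PS=0]
  → PA=0x38FDB  (4 entries read)
#1 VA=0x102C2406223 (w,user):
  L0: frame=0x30 idx=2 entry=0x3C007 [P=1 RW=1 US=1 PS=0]
  L1: frame=0x3C idx=11 entry=0x3F007 [P=1 RW=1 US=1 PS=0]
  L2: frame=0x3F idx=18 entry=0x42007 [P=1 RW=1 US=1 PS=0]
  L3: frame=0x42 idx=6 entry=0x43005 [P=1 RW=0 US=1 PS=0]
  ⇒ fault: PROTECTION_VIOLATION  — 4 lookups
#2 VA=0x68001A1568D (w,user):
  L0: frame=0x30 idx=13 entry=0x45007 [P=1 RW=1 US=1 PS=0]
  L1: frame=0x45 idx=0 entry=0x49007 [P=1 RW=1 US=1 PS=0]
  L2: frame=0x49 idx=13 entry=0x4C007 [P=1 RW=1 US=1 PS=0]
  L3: frame=0x4C idx=21 entry=0x4E007 [P=1 RW=1 US=1 PS=0]
  → PA=0x4E68D  (4 entries read)
#3 VA=0xF86820037A1 (w,user):
  L0: frame=0x30 idx=31 entry=0x52007 [P=1 RW=1 US=1 PS=0]
  L1: frame=0x52 idx=26 entry=0x54007 [P=1 RW=1 US=1 PS=0]
  L2: frame=0x54 idx=16 entry=0x55007 [P=1 RW=1 US=1 PS=0]
  L3: frame=0x55 idx=3 entry=0x58003 [P=1 RW=1 US=0 PS=0]
  ⇒ fault: PROTECTION_VIOLATION  — 4 lookups
#4 VA=0x30302E0062A (w,user):
  L0: frame=0x30 idx=6 entry=0x5A007 [P=1 RW=1 US=1 PS=0]
  L1: frame=0x5A idx=12 entry=0x5B007 [P=1 RW=1 US=1 PS=0]
  L2: frame=0x5B idx=23 entry=0x3D004 [P=0 RW=0 US=1 PS=0]
  ⇒ fault: PAGE_NOT_PRESENT  — 3 lookups

TLB: [["0xD81C1809", "0x38"], ["0x68001A15", "0x4E"]]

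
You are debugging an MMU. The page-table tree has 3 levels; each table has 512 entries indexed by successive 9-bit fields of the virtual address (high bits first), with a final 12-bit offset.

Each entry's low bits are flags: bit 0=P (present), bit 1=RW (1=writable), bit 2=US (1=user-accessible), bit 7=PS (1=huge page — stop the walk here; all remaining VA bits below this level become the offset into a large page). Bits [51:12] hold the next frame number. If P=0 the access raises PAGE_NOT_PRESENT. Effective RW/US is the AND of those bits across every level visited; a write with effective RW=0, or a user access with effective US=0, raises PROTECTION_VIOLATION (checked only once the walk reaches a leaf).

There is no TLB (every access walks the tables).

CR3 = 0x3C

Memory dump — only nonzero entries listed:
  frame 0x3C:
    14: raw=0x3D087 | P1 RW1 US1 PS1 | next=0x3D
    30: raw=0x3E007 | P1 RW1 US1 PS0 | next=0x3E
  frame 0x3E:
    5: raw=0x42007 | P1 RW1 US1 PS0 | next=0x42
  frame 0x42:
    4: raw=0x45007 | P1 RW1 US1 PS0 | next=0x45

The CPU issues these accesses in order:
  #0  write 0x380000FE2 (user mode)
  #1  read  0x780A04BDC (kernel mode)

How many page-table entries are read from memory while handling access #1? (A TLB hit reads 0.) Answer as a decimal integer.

Per-access translation:
#0 VA=0x380000FE2 (w,user):
  lvl0: tbl 0x3C, slot 14 ⇒ 0x3D087 (P1/RW1/US1/PS1)
  ✓ 0x3DFE2 (huge @L0)  — 1 lookups
#1 VA=0x780A04BDC (r,kernel):
  lvl0: tbl 0x3C, slot 30 ⇒ 0x3E007 (P1/RW1/US1/PS0)
  lvl1: tbl 0x3E, slot 5 ⇒ 0x42007 (P1/RW1/US1/PS0)
  lvl2: tbl 0x42, slot 4 ⇒ 0x45007 (P1/RW1/US1/PS0)
  ✓ 0x45BDC  — 3 lookups

Entries read for #1: 3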